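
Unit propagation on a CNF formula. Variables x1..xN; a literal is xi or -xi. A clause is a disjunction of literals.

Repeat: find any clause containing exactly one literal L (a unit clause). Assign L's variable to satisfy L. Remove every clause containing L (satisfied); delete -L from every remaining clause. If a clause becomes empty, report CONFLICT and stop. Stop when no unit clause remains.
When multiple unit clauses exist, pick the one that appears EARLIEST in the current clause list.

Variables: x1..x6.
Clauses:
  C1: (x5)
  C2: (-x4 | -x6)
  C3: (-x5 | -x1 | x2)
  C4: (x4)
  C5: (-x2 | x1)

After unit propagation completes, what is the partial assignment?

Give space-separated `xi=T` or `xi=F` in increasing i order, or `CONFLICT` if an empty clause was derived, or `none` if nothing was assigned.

unit clause [5] forces x5=T; simplify:
  drop -5 from [-5, -1, 2] -> [-1, 2]
  satisfied 1 clause(s); 4 remain; assigned so far: [5]
unit clause [4] forces x4=T; simplify:
  drop -4 from [-4, -6] -> [-6]
  satisfied 1 clause(s); 3 remain; assigned so far: [4, 5]
unit clause [-6] forces x6=F; simplify:
  satisfied 1 clause(s); 2 remain; assigned so far: [4, 5, 6]

Answer: x4=T x5=T x6=F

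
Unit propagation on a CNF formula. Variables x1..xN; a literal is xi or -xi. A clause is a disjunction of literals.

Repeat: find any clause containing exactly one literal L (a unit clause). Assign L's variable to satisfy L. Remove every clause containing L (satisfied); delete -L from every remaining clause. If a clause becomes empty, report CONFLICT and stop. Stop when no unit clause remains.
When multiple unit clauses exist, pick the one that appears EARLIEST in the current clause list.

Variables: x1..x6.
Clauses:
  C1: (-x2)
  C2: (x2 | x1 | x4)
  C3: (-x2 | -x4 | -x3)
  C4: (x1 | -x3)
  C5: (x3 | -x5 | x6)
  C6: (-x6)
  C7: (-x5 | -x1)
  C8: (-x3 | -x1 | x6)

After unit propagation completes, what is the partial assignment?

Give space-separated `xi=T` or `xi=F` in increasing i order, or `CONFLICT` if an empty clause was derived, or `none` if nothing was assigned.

Answer: x2=F x6=F

Derivation:
unit clause [-2] forces x2=F; simplify:
  drop 2 from [2, 1, 4] -> [1, 4]
  satisfied 2 clause(s); 6 remain; assigned so far: [2]
unit clause [-6] forces x6=F; simplify:
  drop 6 from [3, -5, 6] -> [3, -5]
  drop 6 from [-3, -1, 6] -> [-3, -1]
  satisfied 1 clause(s); 5 remain; assigned so far: [2, 6]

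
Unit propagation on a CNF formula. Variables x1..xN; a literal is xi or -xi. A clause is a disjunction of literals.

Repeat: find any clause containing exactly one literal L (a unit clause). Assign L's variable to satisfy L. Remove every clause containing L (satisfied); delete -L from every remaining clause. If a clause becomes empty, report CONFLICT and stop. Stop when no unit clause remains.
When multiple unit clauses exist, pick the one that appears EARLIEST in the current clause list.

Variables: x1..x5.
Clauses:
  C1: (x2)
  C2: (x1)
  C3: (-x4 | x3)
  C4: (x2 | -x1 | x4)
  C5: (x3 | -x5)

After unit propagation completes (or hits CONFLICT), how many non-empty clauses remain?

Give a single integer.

Answer: 2

Derivation:
unit clause [2] forces x2=T; simplify:
  satisfied 2 clause(s); 3 remain; assigned so far: [2]
unit clause [1] forces x1=T; simplify:
  satisfied 1 clause(s); 2 remain; assigned so far: [1, 2]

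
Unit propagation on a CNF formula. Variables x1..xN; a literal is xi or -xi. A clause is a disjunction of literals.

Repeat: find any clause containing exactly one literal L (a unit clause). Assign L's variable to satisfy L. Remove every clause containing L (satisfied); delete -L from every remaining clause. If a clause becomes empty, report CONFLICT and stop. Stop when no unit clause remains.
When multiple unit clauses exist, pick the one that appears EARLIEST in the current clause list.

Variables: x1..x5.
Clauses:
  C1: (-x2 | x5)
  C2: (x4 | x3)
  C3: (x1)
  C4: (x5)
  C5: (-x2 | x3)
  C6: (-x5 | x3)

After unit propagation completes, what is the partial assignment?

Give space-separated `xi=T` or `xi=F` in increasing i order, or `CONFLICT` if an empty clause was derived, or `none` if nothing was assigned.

Answer: x1=T x3=T x5=T

Derivation:
unit clause [1] forces x1=T; simplify:
  satisfied 1 clause(s); 5 remain; assigned so far: [1]
unit clause [5] forces x5=T; simplify:
  drop -5 from [-5, 3] -> [3]
  satisfied 2 clause(s); 3 remain; assigned so far: [1, 5]
unit clause [3] forces x3=T; simplify:
  satisfied 3 clause(s); 0 remain; assigned so far: [1, 3, 5]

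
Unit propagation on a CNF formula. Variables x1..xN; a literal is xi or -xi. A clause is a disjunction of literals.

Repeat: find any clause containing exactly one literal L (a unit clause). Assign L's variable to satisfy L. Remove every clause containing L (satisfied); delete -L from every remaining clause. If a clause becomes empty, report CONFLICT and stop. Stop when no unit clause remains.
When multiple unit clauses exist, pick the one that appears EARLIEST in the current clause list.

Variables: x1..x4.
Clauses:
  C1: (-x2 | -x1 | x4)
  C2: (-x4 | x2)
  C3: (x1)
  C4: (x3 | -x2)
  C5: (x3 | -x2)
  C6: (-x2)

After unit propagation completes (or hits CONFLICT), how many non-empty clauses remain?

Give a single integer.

Answer: 0

Derivation:
unit clause [1] forces x1=T; simplify:
  drop -1 from [-2, -1, 4] -> [-2, 4]
  satisfied 1 clause(s); 5 remain; assigned so far: [1]
unit clause [-2] forces x2=F; simplify:
  drop 2 from [-4, 2] -> [-4]
  satisfied 4 clause(s); 1 remain; assigned so far: [1, 2]
unit clause [-4] forces x4=F; simplify:
  satisfied 1 clause(s); 0 remain; assigned so far: [1, 2, 4]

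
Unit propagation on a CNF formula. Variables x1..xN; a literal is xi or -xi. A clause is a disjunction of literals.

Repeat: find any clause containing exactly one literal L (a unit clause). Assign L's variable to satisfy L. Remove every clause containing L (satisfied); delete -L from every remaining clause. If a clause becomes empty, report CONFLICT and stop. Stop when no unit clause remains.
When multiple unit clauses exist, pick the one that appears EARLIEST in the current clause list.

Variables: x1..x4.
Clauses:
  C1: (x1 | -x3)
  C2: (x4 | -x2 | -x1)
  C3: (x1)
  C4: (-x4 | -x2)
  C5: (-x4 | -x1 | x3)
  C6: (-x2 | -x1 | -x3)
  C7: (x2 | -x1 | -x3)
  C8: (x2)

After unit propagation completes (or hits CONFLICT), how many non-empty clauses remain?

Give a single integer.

unit clause [1] forces x1=T; simplify:
  drop -1 from [4, -2, -1] -> [4, -2]
  drop -1 from [-4, -1, 3] -> [-4, 3]
  drop -1 from [-2, -1, -3] -> [-2, -3]
  drop -1 from [2, -1, -3] -> [2, -3]
  satisfied 2 clause(s); 6 remain; assigned so far: [1]
unit clause [2] forces x2=T; simplify:
  drop -2 from [4, -2] -> [4]
  drop -2 from [-4, -2] -> [-4]
  drop -2 from [-2, -3] -> [-3]
  satisfied 2 clause(s); 4 remain; assigned so far: [1, 2]
unit clause [4] forces x4=T; simplify:
  drop -4 from [-4] -> [] (empty!)
  drop -4 from [-4, 3] -> [3]
  satisfied 1 clause(s); 3 remain; assigned so far: [1, 2, 4]
CONFLICT (empty clause)

Answer: 2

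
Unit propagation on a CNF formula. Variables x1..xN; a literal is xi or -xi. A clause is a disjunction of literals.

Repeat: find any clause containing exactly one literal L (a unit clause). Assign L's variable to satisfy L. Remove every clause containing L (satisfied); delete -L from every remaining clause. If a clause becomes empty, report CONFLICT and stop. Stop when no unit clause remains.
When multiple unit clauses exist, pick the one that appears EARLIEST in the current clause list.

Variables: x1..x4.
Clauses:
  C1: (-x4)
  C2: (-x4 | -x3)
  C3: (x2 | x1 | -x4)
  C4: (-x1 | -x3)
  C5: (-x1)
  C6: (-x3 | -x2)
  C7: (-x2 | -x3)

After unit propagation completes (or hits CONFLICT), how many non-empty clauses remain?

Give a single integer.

Answer: 2

Derivation:
unit clause [-4] forces x4=F; simplify:
  satisfied 3 clause(s); 4 remain; assigned so far: [4]
unit clause [-1] forces x1=F; simplify:
  satisfied 2 clause(s); 2 remain; assigned so far: [1, 4]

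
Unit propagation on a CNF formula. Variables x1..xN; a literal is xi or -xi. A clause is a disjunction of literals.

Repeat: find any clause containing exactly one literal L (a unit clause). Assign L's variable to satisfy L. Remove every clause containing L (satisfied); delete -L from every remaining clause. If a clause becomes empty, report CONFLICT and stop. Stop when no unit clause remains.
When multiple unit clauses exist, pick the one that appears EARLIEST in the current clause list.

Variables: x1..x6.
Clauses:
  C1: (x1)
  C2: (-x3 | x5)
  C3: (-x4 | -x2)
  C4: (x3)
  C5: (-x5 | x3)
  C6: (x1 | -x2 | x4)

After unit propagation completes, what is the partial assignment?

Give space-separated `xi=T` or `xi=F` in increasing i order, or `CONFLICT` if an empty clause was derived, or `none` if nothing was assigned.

unit clause [1] forces x1=T; simplify:
  satisfied 2 clause(s); 4 remain; assigned so far: [1]
unit clause [3] forces x3=T; simplify:
  drop -3 from [-3, 5] -> [5]
  satisfied 2 clause(s); 2 remain; assigned so far: [1, 3]
unit clause [5] forces x5=T; simplify:
  satisfied 1 clause(s); 1 remain; assigned so far: [1, 3, 5]

Answer: x1=T x3=T x5=T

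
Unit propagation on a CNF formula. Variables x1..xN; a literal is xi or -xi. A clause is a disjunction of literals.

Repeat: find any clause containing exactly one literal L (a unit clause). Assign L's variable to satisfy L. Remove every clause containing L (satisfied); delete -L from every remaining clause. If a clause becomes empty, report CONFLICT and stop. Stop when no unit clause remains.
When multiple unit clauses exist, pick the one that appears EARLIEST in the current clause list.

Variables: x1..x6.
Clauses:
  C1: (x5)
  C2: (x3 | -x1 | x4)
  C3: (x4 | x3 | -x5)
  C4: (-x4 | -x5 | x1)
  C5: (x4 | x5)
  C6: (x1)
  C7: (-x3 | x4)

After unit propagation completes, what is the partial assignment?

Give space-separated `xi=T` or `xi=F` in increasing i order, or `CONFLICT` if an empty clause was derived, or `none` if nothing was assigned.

unit clause [5] forces x5=T; simplify:
  drop -5 from [4, 3, -5] -> [4, 3]
  drop -5 from [-4, -5, 1] -> [-4, 1]
  satisfied 2 clause(s); 5 remain; assigned so far: [5]
unit clause [1] forces x1=T; simplify:
  drop -1 from [3, -1, 4] -> [3, 4]
  satisfied 2 clause(s); 3 remain; assigned so far: [1, 5]

Answer: x1=T x5=T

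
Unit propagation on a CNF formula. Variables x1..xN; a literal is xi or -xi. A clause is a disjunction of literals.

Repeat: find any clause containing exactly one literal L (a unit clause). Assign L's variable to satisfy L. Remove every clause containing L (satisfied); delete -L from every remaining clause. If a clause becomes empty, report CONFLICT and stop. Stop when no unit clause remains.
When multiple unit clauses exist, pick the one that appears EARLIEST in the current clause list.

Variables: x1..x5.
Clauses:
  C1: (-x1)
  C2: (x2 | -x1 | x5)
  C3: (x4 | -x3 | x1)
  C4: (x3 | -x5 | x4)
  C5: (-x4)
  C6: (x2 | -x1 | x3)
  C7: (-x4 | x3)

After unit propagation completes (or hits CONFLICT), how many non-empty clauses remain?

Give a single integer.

Answer: 0

Derivation:
unit clause [-1] forces x1=F; simplify:
  drop 1 from [4, -3, 1] -> [4, -3]
  satisfied 3 clause(s); 4 remain; assigned so far: [1]
unit clause [-4] forces x4=F; simplify:
  drop 4 from [4, -3] -> [-3]
  drop 4 from [3, -5, 4] -> [3, -5]
  satisfied 2 clause(s); 2 remain; assigned so far: [1, 4]
unit clause [-3] forces x3=F; simplify:
  drop 3 from [3, -5] -> [-5]
  satisfied 1 clause(s); 1 remain; assigned so far: [1, 3, 4]
unit clause [-5] forces x5=F; simplify:
  satisfied 1 clause(s); 0 remain; assigned so far: [1, 3, 4, 5]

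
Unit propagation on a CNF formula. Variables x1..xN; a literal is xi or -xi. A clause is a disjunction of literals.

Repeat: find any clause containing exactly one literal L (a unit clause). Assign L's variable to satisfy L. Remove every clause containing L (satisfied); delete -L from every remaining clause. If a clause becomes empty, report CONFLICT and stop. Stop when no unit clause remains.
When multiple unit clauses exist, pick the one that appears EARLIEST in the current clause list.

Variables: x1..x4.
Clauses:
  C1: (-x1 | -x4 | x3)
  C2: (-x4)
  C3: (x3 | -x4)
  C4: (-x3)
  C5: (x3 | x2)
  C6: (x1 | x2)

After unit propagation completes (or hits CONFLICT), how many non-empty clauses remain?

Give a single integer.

unit clause [-4] forces x4=F; simplify:
  satisfied 3 clause(s); 3 remain; assigned so far: [4]
unit clause [-3] forces x3=F; simplify:
  drop 3 from [3, 2] -> [2]
  satisfied 1 clause(s); 2 remain; assigned so far: [3, 4]
unit clause [2] forces x2=T; simplify:
  satisfied 2 clause(s); 0 remain; assigned so far: [2, 3, 4]

Answer: 0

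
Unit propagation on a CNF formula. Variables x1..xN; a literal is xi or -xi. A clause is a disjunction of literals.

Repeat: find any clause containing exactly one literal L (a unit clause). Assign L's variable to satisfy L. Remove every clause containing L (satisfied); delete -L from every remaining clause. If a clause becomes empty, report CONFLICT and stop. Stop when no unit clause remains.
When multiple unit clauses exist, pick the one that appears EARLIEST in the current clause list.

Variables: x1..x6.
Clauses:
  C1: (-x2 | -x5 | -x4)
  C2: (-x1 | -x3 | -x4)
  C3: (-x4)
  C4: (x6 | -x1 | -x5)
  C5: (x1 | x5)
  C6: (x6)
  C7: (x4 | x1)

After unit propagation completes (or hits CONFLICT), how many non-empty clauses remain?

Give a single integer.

unit clause [-4] forces x4=F; simplify:
  drop 4 from [4, 1] -> [1]
  satisfied 3 clause(s); 4 remain; assigned so far: [4]
unit clause [6] forces x6=T; simplify:
  satisfied 2 clause(s); 2 remain; assigned so far: [4, 6]
unit clause [1] forces x1=T; simplify:
  satisfied 2 clause(s); 0 remain; assigned so far: [1, 4, 6]

Answer: 0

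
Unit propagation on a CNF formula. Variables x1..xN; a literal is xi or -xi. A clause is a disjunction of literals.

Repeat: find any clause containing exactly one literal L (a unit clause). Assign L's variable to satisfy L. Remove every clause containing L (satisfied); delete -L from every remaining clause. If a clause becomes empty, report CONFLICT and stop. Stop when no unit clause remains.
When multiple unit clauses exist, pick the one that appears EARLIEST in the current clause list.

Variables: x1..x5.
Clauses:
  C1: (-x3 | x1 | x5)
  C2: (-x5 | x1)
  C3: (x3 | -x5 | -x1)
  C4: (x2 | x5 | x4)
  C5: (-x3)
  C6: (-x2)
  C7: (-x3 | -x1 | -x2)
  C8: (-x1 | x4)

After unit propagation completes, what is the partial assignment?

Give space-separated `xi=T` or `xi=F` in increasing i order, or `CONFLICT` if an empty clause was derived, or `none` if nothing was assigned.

Answer: x2=F x3=F

Derivation:
unit clause [-3] forces x3=F; simplify:
  drop 3 from [3, -5, -1] -> [-5, -1]
  satisfied 3 clause(s); 5 remain; assigned so far: [3]
unit clause [-2] forces x2=F; simplify:
  drop 2 from [2, 5, 4] -> [5, 4]
  satisfied 1 clause(s); 4 remain; assigned so far: [2, 3]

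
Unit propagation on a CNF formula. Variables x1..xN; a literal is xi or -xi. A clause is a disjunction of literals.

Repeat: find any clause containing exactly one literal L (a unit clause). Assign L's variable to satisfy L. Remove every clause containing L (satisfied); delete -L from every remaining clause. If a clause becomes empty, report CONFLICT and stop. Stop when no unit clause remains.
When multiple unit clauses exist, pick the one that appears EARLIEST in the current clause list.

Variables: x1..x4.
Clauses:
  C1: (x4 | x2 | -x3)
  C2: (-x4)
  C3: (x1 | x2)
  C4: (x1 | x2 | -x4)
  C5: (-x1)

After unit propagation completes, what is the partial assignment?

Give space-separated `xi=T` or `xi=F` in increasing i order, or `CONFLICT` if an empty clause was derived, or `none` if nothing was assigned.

Answer: x1=F x2=T x4=F

Derivation:
unit clause [-4] forces x4=F; simplify:
  drop 4 from [4, 2, -3] -> [2, -3]
  satisfied 2 clause(s); 3 remain; assigned so far: [4]
unit clause [-1] forces x1=F; simplify:
  drop 1 from [1, 2] -> [2]
  satisfied 1 clause(s); 2 remain; assigned so far: [1, 4]
unit clause [2] forces x2=T; simplify:
  satisfied 2 clause(s); 0 remain; assigned so far: [1, 2, 4]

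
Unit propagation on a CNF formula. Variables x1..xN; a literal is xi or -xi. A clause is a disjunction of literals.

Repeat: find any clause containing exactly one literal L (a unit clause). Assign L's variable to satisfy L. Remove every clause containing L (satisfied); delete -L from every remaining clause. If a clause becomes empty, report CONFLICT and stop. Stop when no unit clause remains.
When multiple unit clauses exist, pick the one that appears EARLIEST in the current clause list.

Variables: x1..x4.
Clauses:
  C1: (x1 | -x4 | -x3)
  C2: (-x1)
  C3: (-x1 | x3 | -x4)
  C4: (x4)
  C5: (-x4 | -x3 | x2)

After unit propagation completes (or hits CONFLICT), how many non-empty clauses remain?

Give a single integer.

unit clause [-1] forces x1=F; simplify:
  drop 1 from [1, -4, -3] -> [-4, -3]
  satisfied 2 clause(s); 3 remain; assigned so far: [1]
unit clause [4] forces x4=T; simplify:
  drop -4 from [-4, -3] -> [-3]
  drop -4 from [-4, -3, 2] -> [-3, 2]
  satisfied 1 clause(s); 2 remain; assigned so far: [1, 4]
unit clause [-3] forces x3=F; simplify:
  satisfied 2 clause(s); 0 remain; assigned so far: [1, 3, 4]

Answer: 0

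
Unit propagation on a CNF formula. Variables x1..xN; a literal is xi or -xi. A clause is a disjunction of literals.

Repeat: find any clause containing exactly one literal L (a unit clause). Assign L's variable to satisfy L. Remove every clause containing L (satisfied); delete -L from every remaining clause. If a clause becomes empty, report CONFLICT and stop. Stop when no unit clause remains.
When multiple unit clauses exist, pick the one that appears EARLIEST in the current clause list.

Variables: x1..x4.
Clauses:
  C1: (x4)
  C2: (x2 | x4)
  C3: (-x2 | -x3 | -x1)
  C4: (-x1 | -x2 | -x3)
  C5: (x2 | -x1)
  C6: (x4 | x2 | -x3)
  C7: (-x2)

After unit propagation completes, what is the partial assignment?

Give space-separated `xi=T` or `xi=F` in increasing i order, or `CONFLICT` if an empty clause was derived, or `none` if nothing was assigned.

unit clause [4] forces x4=T; simplify:
  satisfied 3 clause(s); 4 remain; assigned so far: [4]
unit clause [-2] forces x2=F; simplify:
  drop 2 from [2, -1] -> [-1]
  satisfied 3 clause(s); 1 remain; assigned so far: [2, 4]
unit clause [-1] forces x1=F; simplify:
  satisfied 1 clause(s); 0 remain; assigned so far: [1, 2, 4]

Answer: x1=F x2=F x4=T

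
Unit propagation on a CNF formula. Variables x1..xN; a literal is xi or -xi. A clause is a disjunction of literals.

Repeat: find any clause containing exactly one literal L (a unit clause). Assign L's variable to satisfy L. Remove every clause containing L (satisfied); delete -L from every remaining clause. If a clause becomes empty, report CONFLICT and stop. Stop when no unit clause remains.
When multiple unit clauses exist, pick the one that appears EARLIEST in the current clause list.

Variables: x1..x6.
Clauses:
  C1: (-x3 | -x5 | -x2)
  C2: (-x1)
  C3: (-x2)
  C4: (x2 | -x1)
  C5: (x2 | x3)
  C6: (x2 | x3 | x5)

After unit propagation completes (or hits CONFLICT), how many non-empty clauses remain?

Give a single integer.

Answer: 0

Derivation:
unit clause [-1] forces x1=F; simplify:
  satisfied 2 clause(s); 4 remain; assigned so far: [1]
unit clause [-2] forces x2=F; simplify:
  drop 2 from [2, 3] -> [3]
  drop 2 from [2, 3, 5] -> [3, 5]
  satisfied 2 clause(s); 2 remain; assigned so far: [1, 2]
unit clause [3] forces x3=T; simplify:
  satisfied 2 clause(s); 0 remain; assigned so far: [1, 2, 3]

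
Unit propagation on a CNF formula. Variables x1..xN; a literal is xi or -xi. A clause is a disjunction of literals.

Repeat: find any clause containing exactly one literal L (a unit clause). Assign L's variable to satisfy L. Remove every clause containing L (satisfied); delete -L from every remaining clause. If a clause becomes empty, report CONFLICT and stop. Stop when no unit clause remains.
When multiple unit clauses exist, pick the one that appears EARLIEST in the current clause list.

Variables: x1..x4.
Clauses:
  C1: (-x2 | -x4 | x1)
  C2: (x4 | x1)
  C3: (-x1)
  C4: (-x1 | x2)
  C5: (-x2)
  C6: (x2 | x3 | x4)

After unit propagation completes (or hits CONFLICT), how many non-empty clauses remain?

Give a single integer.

unit clause [-1] forces x1=F; simplify:
  drop 1 from [-2, -4, 1] -> [-2, -4]
  drop 1 from [4, 1] -> [4]
  satisfied 2 clause(s); 4 remain; assigned so far: [1]
unit clause [4] forces x4=T; simplify:
  drop -4 from [-2, -4] -> [-2]
  satisfied 2 clause(s); 2 remain; assigned so far: [1, 4]
unit clause [-2] forces x2=F; simplify:
  satisfied 2 clause(s); 0 remain; assigned so far: [1, 2, 4]

Answer: 0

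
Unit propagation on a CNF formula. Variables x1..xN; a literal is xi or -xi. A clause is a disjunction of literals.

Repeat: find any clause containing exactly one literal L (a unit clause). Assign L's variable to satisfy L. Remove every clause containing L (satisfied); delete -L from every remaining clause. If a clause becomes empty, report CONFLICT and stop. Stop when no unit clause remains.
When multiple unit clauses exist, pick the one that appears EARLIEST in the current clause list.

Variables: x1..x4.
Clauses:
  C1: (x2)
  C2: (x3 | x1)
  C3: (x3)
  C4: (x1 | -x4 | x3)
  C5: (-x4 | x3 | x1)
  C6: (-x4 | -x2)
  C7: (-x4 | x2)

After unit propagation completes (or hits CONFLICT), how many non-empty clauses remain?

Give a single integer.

Answer: 0

Derivation:
unit clause [2] forces x2=T; simplify:
  drop -2 from [-4, -2] -> [-4]
  satisfied 2 clause(s); 5 remain; assigned so far: [2]
unit clause [3] forces x3=T; simplify:
  satisfied 4 clause(s); 1 remain; assigned so far: [2, 3]
unit clause [-4] forces x4=F; simplify:
  satisfied 1 clause(s); 0 remain; assigned so far: [2, 3, 4]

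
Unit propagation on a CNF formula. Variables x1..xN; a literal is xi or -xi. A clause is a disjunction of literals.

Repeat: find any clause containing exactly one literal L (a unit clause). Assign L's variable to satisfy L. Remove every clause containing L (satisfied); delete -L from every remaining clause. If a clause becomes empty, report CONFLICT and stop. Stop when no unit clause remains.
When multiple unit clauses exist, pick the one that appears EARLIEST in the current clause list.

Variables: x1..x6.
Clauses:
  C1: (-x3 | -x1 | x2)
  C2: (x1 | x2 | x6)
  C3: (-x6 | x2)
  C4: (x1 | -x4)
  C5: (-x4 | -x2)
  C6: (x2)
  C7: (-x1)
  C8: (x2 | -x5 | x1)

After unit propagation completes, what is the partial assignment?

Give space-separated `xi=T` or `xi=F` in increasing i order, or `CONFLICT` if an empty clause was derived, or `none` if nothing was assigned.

Answer: x1=F x2=T x4=F

Derivation:
unit clause [2] forces x2=T; simplify:
  drop -2 from [-4, -2] -> [-4]
  satisfied 5 clause(s); 3 remain; assigned so far: [2]
unit clause [-4] forces x4=F; simplify:
  satisfied 2 clause(s); 1 remain; assigned so far: [2, 4]
unit clause [-1] forces x1=F; simplify:
  satisfied 1 clause(s); 0 remain; assigned so far: [1, 2, 4]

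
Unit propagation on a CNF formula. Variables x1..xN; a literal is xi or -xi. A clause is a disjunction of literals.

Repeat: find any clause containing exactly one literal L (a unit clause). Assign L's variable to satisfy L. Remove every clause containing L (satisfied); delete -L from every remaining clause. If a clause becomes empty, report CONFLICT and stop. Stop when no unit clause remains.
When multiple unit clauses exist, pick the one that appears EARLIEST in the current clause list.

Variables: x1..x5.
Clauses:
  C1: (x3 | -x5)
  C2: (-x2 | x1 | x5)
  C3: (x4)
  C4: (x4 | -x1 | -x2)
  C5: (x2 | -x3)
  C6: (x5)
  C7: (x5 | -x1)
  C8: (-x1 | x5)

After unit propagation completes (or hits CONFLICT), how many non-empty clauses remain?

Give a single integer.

unit clause [4] forces x4=T; simplify:
  satisfied 2 clause(s); 6 remain; assigned so far: [4]
unit clause [5] forces x5=T; simplify:
  drop -5 from [3, -5] -> [3]
  satisfied 4 clause(s); 2 remain; assigned so far: [4, 5]
unit clause [3] forces x3=T; simplify:
  drop -3 from [2, -3] -> [2]
  satisfied 1 clause(s); 1 remain; assigned so far: [3, 4, 5]
unit clause [2] forces x2=T; simplify:
  satisfied 1 clause(s); 0 remain; assigned so far: [2, 3, 4, 5]

Answer: 0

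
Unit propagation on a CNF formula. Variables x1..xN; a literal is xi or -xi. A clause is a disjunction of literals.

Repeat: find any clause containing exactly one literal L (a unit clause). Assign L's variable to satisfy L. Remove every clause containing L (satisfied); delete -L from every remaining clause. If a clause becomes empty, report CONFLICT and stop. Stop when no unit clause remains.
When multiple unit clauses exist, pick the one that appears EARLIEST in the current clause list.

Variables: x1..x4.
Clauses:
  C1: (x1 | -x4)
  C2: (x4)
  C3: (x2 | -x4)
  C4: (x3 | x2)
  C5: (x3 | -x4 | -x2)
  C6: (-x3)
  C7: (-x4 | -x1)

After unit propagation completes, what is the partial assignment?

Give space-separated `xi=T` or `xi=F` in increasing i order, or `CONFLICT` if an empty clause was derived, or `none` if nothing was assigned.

Answer: CONFLICT

Derivation:
unit clause [4] forces x4=T; simplify:
  drop -4 from [1, -4] -> [1]
  drop -4 from [2, -4] -> [2]
  drop -4 from [3, -4, -2] -> [3, -2]
  drop -4 from [-4, -1] -> [-1]
  satisfied 1 clause(s); 6 remain; assigned so far: [4]
unit clause [1] forces x1=T; simplify:
  drop -1 from [-1] -> [] (empty!)
  satisfied 1 clause(s); 5 remain; assigned so far: [1, 4]
CONFLICT (empty clause)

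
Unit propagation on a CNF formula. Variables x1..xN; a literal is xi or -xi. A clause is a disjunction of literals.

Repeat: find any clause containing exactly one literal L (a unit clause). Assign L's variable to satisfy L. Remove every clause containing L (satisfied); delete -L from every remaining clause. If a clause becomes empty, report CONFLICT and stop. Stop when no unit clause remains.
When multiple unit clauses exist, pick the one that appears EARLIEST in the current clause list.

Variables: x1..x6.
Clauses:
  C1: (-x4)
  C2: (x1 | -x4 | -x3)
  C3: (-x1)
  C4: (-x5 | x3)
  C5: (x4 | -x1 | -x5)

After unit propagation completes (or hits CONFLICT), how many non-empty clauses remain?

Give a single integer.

unit clause [-4] forces x4=F; simplify:
  drop 4 from [4, -1, -5] -> [-1, -5]
  satisfied 2 clause(s); 3 remain; assigned so far: [4]
unit clause [-1] forces x1=F; simplify:
  satisfied 2 clause(s); 1 remain; assigned so far: [1, 4]

Answer: 1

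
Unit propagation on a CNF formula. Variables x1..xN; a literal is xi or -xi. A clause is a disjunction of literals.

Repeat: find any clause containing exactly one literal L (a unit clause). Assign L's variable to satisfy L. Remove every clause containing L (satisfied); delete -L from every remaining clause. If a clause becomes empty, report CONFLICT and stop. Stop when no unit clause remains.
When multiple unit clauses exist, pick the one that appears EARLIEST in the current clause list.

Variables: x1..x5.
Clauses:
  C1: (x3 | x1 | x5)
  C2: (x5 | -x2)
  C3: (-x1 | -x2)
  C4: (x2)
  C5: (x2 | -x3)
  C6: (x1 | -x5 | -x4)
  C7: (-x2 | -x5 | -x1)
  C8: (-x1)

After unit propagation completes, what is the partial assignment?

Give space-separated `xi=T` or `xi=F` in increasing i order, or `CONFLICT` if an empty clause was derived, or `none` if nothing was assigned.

Answer: x1=F x2=T x4=F x5=T

Derivation:
unit clause [2] forces x2=T; simplify:
  drop -2 from [5, -2] -> [5]
  drop -2 from [-1, -2] -> [-1]
  drop -2 from [-2, -5, -1] -> [-5, -1]
  satisfied 2 clause(s); 6 remain; assigned so far: [2]
unit clause [5] forces x5=T; simplify:
  drop -5 from [1, -5, -4] -> [1, -4]
  drop -5 from [-5, -1] -> [-1]
  satisfied 2 clause(s); 4 remain; assigned so far: [2, 5]
unit clause [-1] forces x1=F; simplify:
  drop 1 from [1, -4] -> [-4]
  satisfied 3 clause(s); 1 remain; assigned so far: [1, 2, 5]
unit clause [-4] forces x4=F; simplify:
  satisfied 1 clause(s); 0 remain; assigned so far: [1, 2, 4, 5]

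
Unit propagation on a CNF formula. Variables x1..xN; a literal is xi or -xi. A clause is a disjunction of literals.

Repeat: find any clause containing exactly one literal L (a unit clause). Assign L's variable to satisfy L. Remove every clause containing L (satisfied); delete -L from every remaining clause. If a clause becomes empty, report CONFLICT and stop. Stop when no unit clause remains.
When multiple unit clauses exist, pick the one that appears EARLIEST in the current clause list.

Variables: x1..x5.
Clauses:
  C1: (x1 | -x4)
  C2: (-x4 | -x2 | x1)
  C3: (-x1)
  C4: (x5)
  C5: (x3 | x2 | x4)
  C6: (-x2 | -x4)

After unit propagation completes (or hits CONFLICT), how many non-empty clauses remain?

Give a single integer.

Answer: 1

Derivation:
unit clause [-1] forces x1=F; simplify:
  drop 1 from [1, -4] -> [-4]
  drop 1 from [-4, -2, 1] -> [-4, -2]
  satisfied 1 clause(s); 5 remain; assigned so far: [1]
unit clause [-4] forces x4=F; simplify:
  drop 4 from [3, 2, 4] -> [3, 2]
  satisfied 3 clause(s); 2 remain; assigned so far: [1, 4]
unit clause [5] forces x5=T; simplify:
  satisfied 1 clause(s); 1 remain; assigned so far: [1, 4, 5]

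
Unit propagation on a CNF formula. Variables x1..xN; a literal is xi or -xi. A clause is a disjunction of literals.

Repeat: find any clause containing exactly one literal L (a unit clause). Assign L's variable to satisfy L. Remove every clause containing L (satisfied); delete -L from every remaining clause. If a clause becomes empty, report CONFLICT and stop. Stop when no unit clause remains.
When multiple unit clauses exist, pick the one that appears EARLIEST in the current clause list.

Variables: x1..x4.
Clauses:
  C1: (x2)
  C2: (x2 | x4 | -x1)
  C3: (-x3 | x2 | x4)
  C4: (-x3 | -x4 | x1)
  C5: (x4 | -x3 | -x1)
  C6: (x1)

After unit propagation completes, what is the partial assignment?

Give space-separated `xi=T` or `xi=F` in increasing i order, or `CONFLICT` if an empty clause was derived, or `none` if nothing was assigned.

unit clause [2] forces x2=T; simplify:
  satisfied 3 clause(s); 3 remain; assigned so far: [2]
unit clause [1] forces x1=T; simplify:
  drop -1 from [4, -3, -1] -> [4, -3]
  satisfied 2 clause(s); 1 remain; assigned so far: [1, 2]

Answer: x1=T x2=T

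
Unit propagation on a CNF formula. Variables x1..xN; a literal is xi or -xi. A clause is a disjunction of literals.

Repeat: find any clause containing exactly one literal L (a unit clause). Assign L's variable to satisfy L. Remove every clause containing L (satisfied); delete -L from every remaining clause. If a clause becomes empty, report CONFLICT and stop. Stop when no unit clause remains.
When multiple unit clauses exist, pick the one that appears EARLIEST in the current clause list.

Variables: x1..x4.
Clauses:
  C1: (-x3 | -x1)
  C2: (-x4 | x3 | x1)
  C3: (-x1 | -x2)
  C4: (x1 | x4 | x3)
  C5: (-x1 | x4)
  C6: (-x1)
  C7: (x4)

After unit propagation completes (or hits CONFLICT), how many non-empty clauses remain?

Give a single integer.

unit clause [-1] forces x1=F; simplify:
  drop 1 from [-4, 3, 1] -> [-4, 3]
  drop 1 from [1, 4, 3] -> [4, 3]
  satisfied 4 clause(s); 3 remain; assigned so far: [1]
unit clause [4] forces x4=T; simplify:
  drop -4 from [-4, 3] -> [3]
  satisfied 2 clause(s); 1 remain; assigned so far: [1, 4]
unit clause [3] forces x3=T; simplify:
  satisfied 1 clause(s); 0 remain; assigned so far: [1, 3, 4]

Answer: 0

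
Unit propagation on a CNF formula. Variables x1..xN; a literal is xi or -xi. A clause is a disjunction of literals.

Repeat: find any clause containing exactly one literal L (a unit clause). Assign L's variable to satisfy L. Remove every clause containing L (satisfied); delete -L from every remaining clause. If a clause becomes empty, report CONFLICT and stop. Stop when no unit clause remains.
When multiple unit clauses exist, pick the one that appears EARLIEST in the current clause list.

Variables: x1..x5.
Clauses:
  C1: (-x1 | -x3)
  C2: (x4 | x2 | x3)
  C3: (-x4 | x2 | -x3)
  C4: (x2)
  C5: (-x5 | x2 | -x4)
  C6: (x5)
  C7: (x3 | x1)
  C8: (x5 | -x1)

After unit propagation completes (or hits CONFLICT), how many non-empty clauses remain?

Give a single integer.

unit clause [2] forces x2=T; simplify:
  satisfied 4 clause(s); 4 remain; assigned so far: [2]
unit clause [5] forces x5=T; simplify:
  satisfied 2 clause(s); 2 remain; assigned so far: [2, 5]

Answer: 2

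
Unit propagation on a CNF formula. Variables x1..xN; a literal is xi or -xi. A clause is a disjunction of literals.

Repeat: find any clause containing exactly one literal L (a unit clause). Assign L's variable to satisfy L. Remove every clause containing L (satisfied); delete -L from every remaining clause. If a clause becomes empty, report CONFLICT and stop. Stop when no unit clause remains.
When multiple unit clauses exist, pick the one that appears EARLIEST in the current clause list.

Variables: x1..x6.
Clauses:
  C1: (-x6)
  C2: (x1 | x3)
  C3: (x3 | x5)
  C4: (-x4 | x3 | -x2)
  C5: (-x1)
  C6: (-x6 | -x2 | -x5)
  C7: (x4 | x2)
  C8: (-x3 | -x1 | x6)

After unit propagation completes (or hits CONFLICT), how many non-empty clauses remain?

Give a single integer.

Answer: 1

Derivation:
unit clause [-6] forces x6=F; simplify:
  drop 6 from [-3, -1, 6] -> [-3, -1]
  satisfied 2 clause(s); 6 remain; assigned so far: [6]
unit clause [-1] forces x1=F; simplify:
  drop 1 from [1, 3] -> [3]
  satisfied 2 clause(s); 4 remain; assigned so far: [1, 6]
unit clause [3] forces x3=T; simplify:
  satisfied 3 clause(s); 1 remain; assigned so far: [1, 3, 6]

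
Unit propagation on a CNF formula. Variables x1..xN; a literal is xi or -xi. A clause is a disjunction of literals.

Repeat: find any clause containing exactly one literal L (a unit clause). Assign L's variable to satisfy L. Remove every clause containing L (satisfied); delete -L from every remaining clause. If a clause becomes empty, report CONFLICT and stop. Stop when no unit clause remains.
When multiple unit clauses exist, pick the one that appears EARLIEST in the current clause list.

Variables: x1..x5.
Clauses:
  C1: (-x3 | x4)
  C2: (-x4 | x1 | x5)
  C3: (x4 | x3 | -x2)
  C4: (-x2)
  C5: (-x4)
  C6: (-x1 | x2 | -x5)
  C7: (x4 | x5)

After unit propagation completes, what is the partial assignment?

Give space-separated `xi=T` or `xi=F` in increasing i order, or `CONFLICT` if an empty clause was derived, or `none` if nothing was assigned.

unit clause [-2] forces x2=F; simplify:
  drop 2 from [-1, 2, -5] -> [-1, -5]
  satisfied 2 clause(s); 5 remain; assigned so far: [2]
unit clause [-4] forces x4=F; simplify:
  drop 4 from [-3, 4] -> [-3]
  drop 4 from [4, 5] -> [5]
  satisfied 2 clause(s); 3 remain; assigned so far: [2, 4]
unit clause [-3] forces x3=F; simplify:
  satisfied 1 clause(s); 2 remain; assigned so far: [2, 3, 4]
unit clause [5] forces x5=T; simplify:
  drop -5 from [-1, -5] -> [-1]
  satisfied 1 clause(s); 1 remain; assigned so far: [2, 3, 4, 5]
unit clause [-1] forces x1=F; simplify:
  satisfied 1 clause(s); 0 remain; assigned so far: [1, 2, 3, 4, 5]

Answer: x1=F x2=F x3=F x4=F x5=T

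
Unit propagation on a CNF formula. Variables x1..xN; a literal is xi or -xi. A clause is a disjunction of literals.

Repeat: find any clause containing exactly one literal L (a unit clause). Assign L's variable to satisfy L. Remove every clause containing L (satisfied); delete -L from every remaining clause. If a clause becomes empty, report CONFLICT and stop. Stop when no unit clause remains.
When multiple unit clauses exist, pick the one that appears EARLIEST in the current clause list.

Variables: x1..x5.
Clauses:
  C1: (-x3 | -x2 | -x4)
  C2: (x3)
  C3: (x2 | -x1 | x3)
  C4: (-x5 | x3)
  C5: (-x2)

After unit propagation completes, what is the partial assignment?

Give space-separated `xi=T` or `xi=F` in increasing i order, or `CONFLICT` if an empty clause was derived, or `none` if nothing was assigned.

unit clause [3] forces x3=T; simplify:
  drop -3 from [-3, -2, -4] -> [-2, -4]
  satisfied 3 clause(s); 2 remain; assigned so far: [3]
unit clause [-2] forces x2=F; simplify:
  satisfied 2 clause(s); 0 remain; assigned so far: [2, 3]

Answer: x2=F x3=T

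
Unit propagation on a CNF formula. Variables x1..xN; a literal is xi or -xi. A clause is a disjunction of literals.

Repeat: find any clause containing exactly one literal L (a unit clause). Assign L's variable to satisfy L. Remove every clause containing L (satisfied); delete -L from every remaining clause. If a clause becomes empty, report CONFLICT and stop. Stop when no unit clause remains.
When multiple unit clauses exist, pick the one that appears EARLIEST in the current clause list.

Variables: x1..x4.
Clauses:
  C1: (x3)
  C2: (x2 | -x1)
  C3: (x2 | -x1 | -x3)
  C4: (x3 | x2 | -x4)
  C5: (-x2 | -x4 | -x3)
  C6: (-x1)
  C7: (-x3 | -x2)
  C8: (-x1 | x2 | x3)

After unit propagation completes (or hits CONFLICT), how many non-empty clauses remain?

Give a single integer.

Answer: 0

Derivation:
unit clause [3] forces x3=T; simplify:
  drop -3 from [2, -1, -3] -> [2, -1]
  drop -3 from [-2, -4, -3] -> [-2, -4]
  drop -3 from [-3, -2] -> [-2]
  satisfied 3 clause(s); 5 remain; assigned so far: [3]
unit clause [-1] forces x1=F; simplify:
  satisfied 3 clause(s); 2 remain; assigned so far: [1, 3]
unit clause [-2] forces x2=F; simplify:
  satisfied 2 clause(s); 0 remain; assigned so far: [1, 2, 3]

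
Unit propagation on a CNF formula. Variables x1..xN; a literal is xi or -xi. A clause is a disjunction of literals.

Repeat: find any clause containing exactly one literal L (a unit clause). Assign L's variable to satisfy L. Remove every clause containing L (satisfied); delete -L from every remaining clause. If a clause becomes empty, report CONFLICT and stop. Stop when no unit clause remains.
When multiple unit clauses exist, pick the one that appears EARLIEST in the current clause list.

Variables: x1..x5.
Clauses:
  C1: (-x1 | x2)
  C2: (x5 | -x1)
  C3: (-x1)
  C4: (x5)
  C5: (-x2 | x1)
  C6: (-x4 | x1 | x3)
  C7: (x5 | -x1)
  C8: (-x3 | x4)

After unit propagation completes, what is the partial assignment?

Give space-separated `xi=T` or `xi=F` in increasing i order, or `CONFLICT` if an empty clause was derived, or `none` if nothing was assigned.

Answer: x1=F x2=F x5=T

Derivation:
unit clause [-1] forces x1=F; simplify:
  drop 1 from [-2, 1] -> [-2]
  drop 1 from [-4, 1, 3] -> [-4, 3]
  satisfied 4 clause(s); 4 remain; assigned so far: [1]
unit clause [5] forces x5=T; simplify:
  satisfied 1 clause(s); 3 remain; assigned so far: [1, 5]
unit clause [-2] forces x2=F; simplify:
  satisfied 1 clause(s); 2 remain; assigned so far: [1, 2, 5]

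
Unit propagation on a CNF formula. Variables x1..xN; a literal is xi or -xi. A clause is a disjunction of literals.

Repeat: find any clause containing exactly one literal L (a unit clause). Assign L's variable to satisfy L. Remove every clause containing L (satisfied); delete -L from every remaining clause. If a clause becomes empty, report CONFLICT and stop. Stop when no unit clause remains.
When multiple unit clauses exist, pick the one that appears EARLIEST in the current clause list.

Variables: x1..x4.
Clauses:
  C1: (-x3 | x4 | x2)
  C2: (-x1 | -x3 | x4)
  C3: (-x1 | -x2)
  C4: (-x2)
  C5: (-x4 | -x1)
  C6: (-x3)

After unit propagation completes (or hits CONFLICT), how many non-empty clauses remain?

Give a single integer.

Answer: 1

Derivation:
unit clause [-2] forces x2=F; simplify:
  drop 2 from [-3, 4, 2] -> [-3, 4]
  satisfied 2 clause(s); 4 remain; assigned so far: [2]
unit clause [-3] forces x3=F; simplify:
  satisfied 3 clause(s); 1 remain; assigned so far: [2, 3]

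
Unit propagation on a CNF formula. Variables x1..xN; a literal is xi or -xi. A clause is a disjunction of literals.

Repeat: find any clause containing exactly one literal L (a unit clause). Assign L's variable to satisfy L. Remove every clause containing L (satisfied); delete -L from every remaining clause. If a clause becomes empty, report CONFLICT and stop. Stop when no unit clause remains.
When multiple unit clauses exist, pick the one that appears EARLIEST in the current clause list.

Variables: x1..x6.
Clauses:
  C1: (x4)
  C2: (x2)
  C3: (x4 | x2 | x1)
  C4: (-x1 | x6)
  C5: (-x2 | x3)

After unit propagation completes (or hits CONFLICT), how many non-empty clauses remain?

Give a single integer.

Answer: 1

Derivation:
unit clause [4] forces x4=T; simplify:
  satisfied 2 clause(s); 3 remain; assigned so far: [4]
unit clause [2] forces x2=T; simplify:
  drop -2 from [-2, 3] -> [3]
  satisfied 1 clause(s); 2 remain; assigned so far: [2, 4]
unit clause [3] forces x3=T; simplify:
  satisfied 1 clause(s); 1 remain; assigned so far: [2, 3, 4]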